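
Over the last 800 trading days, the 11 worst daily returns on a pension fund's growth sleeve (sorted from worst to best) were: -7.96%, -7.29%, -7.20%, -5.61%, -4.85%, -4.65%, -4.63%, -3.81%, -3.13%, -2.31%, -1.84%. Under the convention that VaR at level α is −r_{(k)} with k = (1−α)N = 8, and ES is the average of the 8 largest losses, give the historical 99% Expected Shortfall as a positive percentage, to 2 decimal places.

The 8 worst returns sum to -46.00%.
ES = −(-46.00%) / 8 = 5.75%.

5.75%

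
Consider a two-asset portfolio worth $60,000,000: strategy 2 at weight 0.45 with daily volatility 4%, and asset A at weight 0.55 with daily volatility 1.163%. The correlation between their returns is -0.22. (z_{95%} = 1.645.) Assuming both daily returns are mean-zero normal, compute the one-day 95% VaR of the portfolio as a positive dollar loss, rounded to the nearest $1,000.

$1,750,000

σ_p² = 0.45²·4² + 0.55²·1.163² + 2·-0.22·0.45·0.55·4·1.163 = 3.1425 (%²).
σ_p = √3.1425 = 1.773%.
VaR = 1.645 × 1.773% = 2.917%; on $60,000,000 that is $1,750,200.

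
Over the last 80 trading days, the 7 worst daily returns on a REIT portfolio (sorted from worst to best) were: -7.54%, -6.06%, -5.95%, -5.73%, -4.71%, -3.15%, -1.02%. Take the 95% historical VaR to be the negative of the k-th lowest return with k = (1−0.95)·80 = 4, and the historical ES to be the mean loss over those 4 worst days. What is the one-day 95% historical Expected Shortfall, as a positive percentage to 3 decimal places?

The 4 worst returns sum to -25.28%.
ES = −(-25.28%) / 4 = 6.32% ≈ 6.320%.

6.320%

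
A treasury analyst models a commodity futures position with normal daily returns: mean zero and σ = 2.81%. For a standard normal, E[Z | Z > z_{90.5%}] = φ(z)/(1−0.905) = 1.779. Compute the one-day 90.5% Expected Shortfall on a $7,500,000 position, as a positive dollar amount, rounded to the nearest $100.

$374,900

ES = 2.81% × 1.779 = 4.999%.
On $7,500,000: 0.04999 × $7,500,000 = $374,925.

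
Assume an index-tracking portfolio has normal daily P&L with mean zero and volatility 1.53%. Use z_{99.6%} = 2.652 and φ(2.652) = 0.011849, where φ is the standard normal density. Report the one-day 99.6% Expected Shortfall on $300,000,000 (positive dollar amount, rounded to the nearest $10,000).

$13,600,000

Tail multiplier: φ(z)/(1−α) = 0.011849 / 0.004 = 2.962.
ES = 1.53% × 2.962 = 4.532%.
On $300,000,000: 0.04532 × $300,000,000 = $13,596,000.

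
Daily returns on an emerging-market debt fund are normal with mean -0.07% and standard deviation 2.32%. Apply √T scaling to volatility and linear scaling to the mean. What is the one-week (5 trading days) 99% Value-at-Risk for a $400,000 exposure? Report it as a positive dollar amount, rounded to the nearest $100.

At 99%, z = 2.326.
σ_{5d} = 2.32% × √5 = 5.188%; μ_{5d} = 5 × -0.07% = -0.350%.
VaR = −(-0.350%) + 2.326 × 5.188% = 12.417%.
On $400,000: 0.12417 × $400,000 = $49,668.

$49,700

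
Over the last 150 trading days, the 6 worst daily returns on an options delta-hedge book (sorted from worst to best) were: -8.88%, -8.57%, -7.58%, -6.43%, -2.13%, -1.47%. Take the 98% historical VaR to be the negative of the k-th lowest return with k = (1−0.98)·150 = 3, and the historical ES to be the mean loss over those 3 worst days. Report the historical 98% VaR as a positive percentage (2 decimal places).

k = 3; the 3rd lowest return is -7.58%, so VaR = 7.58%.

7.58%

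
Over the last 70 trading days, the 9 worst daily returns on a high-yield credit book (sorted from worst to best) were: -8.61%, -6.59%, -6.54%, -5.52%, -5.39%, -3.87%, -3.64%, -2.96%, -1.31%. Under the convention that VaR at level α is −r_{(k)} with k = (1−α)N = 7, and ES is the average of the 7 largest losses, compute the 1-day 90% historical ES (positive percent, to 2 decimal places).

The 7 worst returns sum to -40.16%.
ES = −(-40.16%) / 7 = 5.7371…% ≈ 5.74%.

5.74%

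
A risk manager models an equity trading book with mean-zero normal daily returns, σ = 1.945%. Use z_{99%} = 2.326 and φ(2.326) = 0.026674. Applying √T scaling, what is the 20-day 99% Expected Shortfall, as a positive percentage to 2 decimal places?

23.20%

σ_{20d} = 1.945% × √20 = 8.698%.
ES multiplier = φ(z)/(1−α) = 0.026674/0.01 = 2.667.
ES = 8.698% × 2.667 = 23.198%.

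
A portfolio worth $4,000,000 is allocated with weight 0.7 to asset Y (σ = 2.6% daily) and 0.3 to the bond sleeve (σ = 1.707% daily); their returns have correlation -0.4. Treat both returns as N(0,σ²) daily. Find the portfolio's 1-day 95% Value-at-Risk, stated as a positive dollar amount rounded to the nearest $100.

σ_p² = 0.7²·2.6² + 0.3²·1.707² + 2·-0.4·0.7·0.3·2.6·1.707 = 2.8290 (%²).
σ_p = √2.8290 = 1.682%.
At 95%, z = 1.645.
VaR = 1.645 × 1.682% = 2.767%; on $4,000,000 that is $110,680.

$110,700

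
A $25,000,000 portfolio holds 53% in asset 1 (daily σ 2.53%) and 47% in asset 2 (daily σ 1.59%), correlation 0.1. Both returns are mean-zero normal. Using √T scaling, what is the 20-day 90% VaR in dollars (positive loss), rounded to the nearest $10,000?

σ_p = √(0.53²·2.53² + 0.47²·1.59² + 2·0.1·0.53·0.47·2.53·1.59) = 1.599%.
σ_{20d} = 1.599% × √20 = 7.151%.
z(90%) = 1.282.
VaR = 1.282 × 7.151% = 9.168%; on $25,000,000 that is $2,292,000.

$2,290,000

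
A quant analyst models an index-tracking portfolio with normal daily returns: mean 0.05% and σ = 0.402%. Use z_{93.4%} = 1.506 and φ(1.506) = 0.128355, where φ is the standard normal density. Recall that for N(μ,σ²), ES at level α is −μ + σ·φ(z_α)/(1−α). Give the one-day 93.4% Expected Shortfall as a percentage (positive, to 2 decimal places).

Tail multiplier: φ(z)/(1−α) = 0.128355 / 0.066 = 1.945.
ES = −(0.05%) + 0.402% × 1.945 = 0.732%.

0.73%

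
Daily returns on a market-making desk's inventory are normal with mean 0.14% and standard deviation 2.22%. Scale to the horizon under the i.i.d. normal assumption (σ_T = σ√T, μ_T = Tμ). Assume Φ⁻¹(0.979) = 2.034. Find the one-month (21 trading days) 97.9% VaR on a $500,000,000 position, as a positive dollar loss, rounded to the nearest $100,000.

σ_{21d} = 2.22% × √21 = 10.173%; μ_{21d} = 21 × 0.14% = 2.940%.
VaR = −(2.940%) + 2.034 × 10.173% = 17.752%.
On $500,000,000: 0.17752 × $500,000,000 = $88,760,000.

$88,800,000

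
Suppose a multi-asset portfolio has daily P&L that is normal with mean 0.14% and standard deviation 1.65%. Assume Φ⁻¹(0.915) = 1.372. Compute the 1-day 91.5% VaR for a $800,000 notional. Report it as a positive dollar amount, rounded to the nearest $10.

VaR = −μ + z·σ = −(0.14%) + 1.372 × 1.65% = 2.124%.
On $800,000: 0.02124 × $800,000 = $16,992.

$16,990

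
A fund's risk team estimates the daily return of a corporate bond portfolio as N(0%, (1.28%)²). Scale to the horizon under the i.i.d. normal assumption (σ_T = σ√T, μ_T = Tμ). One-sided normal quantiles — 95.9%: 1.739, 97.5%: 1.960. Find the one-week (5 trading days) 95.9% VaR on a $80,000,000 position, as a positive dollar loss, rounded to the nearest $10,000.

$3,980,000

σ_{5d} = 1.28% × √5 = 2.862%.
VaR = 1.739 × 2.862% = 4.977%.
On $80,000,000: 0.04977 × $80,000,000 = $3,981,600.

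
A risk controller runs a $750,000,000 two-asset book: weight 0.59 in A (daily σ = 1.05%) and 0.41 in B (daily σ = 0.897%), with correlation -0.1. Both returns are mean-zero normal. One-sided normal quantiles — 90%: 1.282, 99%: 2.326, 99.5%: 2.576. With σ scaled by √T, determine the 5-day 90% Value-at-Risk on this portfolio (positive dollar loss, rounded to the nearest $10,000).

σ_p = √(0.59²·1.05² + 0.41²·0.897² + 2·-0.1·0.59·0.41·1.05·0.897) = 0.688%.
σ_{5d} = 0.688% × √5 = 1.538%.
VaR = 1.282 × 1.538% = 1.972%; on $750,000,000 that is $14,790,000.

$14,790,000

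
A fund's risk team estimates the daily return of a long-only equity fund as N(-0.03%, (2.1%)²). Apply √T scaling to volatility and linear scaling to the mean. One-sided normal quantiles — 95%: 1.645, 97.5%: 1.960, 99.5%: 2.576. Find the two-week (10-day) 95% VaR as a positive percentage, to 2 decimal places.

11.22%

σ_{10d} = 2.1% × √10 = 6.641%; μ_{10d} = 10 × -0.03% = -0.300%.
VaR = −(-0.300%) + 1.645 × 6.641% = 11.224%.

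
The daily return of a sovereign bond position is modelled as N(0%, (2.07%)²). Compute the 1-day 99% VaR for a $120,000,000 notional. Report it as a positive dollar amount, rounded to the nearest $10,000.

At 99% one-sided, z = 2.326.
VaR = z·σ = 2.326 × 2.07% = 4.815%.
On $120,000,000: 0.04815 × $120,000,000 = $5,778,000.

$5,780,000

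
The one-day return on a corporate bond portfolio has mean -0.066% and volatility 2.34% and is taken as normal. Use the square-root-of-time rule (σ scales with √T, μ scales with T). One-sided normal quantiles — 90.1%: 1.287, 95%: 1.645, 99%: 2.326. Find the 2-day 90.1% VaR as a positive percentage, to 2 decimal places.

σ_{2d} = 2.34% × √2 = 3.309%; μ_{2d} = 2 × -0.066% = -0.132%.
VaR = −(-0.132%) + 1.287 × 3.309% = 4.391%.

4.39%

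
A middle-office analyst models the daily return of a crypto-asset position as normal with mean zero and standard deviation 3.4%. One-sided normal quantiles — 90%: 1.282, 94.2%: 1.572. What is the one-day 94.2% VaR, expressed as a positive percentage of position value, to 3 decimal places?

VaR = z·σ = 1.572 × 3.4% = 5.345%.

5.345%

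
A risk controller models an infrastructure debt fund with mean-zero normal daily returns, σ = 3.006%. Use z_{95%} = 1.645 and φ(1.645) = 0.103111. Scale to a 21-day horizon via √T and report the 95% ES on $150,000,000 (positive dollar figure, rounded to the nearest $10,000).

$42,610,000

σ_{21d} = 3.006% × √21 = 13.775%.
ES multiplier = φ(z)/(1−α) = 0.103111/0.05 = 2.062.
ES = 13.775% × 2.062 = 28.404%; on $150,000,000: $42,606,000.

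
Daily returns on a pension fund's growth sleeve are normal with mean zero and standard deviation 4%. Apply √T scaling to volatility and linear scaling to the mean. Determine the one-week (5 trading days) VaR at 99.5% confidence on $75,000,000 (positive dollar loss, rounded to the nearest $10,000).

At 99.5%, z = 2.576.
σ_{5d} = 4% × √5 = 8.944%.
VaR = 2.576 × 8.944% = 23.040%.
On $75,000,000: 0.23040 × $75,000,000 = $17,280,000.

$17,280,000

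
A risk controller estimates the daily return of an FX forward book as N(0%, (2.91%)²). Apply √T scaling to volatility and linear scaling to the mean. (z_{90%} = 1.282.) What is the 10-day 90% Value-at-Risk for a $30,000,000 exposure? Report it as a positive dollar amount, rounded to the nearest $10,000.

$3,540,000

σ_{10d} = 2.91% × √10 = 9.202%.
VaR = 1.282 × 9.202% = 11.797%.
On $30,000,000: 0.11797 × $30,000,000 = $3,539,100.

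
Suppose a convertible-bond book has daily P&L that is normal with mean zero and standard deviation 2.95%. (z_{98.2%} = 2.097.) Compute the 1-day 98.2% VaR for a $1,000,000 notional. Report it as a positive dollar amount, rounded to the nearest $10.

$61,860

VaR = z·σ = 2.097 × 2.95% = 6.186%.
On $1,000,000: 0.06186 × $1,000,000 = $61,860.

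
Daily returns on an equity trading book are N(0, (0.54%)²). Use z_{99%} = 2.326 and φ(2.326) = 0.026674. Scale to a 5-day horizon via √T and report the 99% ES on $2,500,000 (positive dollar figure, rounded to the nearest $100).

σ_{5d} = 0.54% × √5 = 1.207%.
ES multiplier = φ(z)/(1−α) = 0.026674/0.01 = 2.667.
ES = 1.207% × 2.667 = 3.219%; on $2,500,000: $80,475.

$80,500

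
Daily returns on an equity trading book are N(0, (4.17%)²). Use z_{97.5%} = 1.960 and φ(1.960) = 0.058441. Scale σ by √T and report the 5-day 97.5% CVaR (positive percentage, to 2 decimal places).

21.80%

σ_{5d} = 4.17% × √5 = 9.324%.
ES multiplier = φ(z)/(1−α) = 0.058441/0.025 = 2.338.
ES = 9.324% × 2.338 = 21.800%.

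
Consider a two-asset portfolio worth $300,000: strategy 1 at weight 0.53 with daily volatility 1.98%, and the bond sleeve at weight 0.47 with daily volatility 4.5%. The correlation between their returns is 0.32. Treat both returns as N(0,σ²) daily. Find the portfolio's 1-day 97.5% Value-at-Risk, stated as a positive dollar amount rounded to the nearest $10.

$15,550

σ_p² = 0.53²·1.98² + 0.47²·4.5² + 2·0.32·0.53·0.47·1.98·4.5 = 6.9949 (%²).
σ_p = √6.9949 = 2.645%.
At 97.5%, z = 1.960.
VaR = 1.960 × 2.645% = 5.184%; on $300,000 that is $15,552.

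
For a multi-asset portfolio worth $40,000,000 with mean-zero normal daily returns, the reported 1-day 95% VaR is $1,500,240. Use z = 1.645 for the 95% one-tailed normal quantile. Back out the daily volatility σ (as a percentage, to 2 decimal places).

2.28%

VaR as a fraction: $1,500,240 / $40,000,000 = 3.751%.
σ = VaR / z = 3.751% / 1.645 = 2.280%.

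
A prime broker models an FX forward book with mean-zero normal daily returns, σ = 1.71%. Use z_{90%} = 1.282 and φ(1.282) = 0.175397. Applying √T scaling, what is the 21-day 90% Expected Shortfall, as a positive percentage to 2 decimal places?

13.74%

σ_{21d} = 1.71% × √21 = 7.836%.
ES multiplier = φ(z)/(1−α) = 0.175397/0.1 = 1.754.
ES = 7.836% × 1.754 = 13.744%.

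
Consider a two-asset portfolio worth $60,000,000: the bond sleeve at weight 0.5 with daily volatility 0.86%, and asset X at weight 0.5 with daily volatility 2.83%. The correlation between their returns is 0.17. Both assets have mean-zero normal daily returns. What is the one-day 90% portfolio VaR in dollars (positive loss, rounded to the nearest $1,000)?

$1,190,000

σ_p² = 0.5²·0.86² + 0.5²·2.83² + 2·0.17·0.5·0.5·0.86·2.83 = 2.3940 (%²).
σ_p = √2.3940 = 1.547%.
At 90%, z = 1.282.
VaR = 1.282 × 1.547% = 1.983%; on $60,000,000 that is $1,189,800.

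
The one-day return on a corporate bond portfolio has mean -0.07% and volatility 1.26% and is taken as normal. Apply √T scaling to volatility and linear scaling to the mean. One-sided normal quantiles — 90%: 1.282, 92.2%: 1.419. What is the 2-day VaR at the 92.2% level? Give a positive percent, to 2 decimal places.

σ_{2d} = 1.26% × √2 = 1.782%; μ_{2d} = 2 × -0.07% = -0.140%.
VaR = −(-0.140%) + 1.419 × 1.782% = 2.669%.

2.67%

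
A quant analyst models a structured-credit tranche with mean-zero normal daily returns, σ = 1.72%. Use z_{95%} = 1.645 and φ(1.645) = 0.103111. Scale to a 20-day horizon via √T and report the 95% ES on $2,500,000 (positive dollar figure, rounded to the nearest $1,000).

σ_{20d} = 1.72% × √20 = 7.692%.
ES multiplier = φ(z)/(1−α) = 0.103111/0.05 = 2.062.
ES = 7.692% × 2.062 = 15.861%; on $2,500,000: $396,525.

$397,000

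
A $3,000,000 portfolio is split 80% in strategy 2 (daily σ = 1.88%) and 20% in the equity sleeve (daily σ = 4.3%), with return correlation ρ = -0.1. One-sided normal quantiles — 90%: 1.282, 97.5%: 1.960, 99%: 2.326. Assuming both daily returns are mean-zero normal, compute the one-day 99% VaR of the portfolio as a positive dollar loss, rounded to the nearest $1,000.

σ_p² = 0.8²·1.88² + 0.2²·4.3² + 2·-0.1·0.8·0.2·1.88·4.3 = 2.7429 (%²).
σ_p = √2.7429 = 1.656%.
VaR = 2.326 × 1.656% = 3.852%; on $3,000,000 that is $115,560.

$116,000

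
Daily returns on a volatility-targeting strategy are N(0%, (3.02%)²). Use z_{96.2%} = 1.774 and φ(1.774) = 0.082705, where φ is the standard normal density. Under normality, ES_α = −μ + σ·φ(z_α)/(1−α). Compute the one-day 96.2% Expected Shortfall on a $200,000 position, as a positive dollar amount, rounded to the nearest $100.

$13,100

Tail multiplier: φ(z)/(1−α) = 0.082705 / 0.038 = 2.176.
ES = 3.02% × 2.176 = 6.572%.
On $200,000: 0.06572 × $200,000 = $13,144.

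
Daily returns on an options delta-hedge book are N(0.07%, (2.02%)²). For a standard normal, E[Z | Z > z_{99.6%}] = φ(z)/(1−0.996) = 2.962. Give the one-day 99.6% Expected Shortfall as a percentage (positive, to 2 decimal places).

5.91%

ES = −(0.07%) + 2.02% × 2.962 = 5.913%.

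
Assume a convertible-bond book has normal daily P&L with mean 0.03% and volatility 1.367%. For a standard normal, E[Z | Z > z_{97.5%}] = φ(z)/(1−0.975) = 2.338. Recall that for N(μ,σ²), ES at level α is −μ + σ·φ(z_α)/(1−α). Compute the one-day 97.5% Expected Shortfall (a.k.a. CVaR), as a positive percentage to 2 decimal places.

ES = −(0.03%) + 1.367% × 2.338 = 3.166%.

3.17%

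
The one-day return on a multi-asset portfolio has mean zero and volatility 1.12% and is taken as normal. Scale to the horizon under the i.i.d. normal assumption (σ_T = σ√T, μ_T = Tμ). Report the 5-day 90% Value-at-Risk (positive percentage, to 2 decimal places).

At 90%, z = 1.282.
σ_{5d} = 1.12% × √5 = 2.504%.
VaR = 1.282 × 2.504% = 3.210%.

3.21%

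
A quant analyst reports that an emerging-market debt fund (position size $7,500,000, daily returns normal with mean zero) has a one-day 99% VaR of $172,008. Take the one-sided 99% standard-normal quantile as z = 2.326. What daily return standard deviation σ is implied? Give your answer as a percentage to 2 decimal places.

0.99%

VaR as a fraction: $172,008 / $7,500,000 = 2.293%.
σ = VaR / z = 2.293% / 2.326 = 0.986%.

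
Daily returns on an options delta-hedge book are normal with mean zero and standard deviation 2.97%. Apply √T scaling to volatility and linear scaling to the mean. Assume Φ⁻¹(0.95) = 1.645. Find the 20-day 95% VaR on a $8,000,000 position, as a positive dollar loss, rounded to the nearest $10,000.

σ_{20d} = 2.97% × √20 = 13.282%.
VaR = 1.645 × 13.282% = 21.849%.
On $8,000,000: 0.21849 × $8,000,000 = $1,747,920.

$1,750,000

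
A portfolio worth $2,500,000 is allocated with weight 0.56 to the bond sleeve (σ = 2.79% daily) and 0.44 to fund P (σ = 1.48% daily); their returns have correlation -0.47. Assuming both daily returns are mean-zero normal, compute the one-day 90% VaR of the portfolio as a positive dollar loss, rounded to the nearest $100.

$44,300

σ_p² = 0.56²·2.79² + 0.44²·1.48² + 2·-0.47·0.56·0.44·2.79·1.48 = 1.9088 (%²).
σ_p = √1.9088 = 1.382%.
At 90%, z = 1.282.
VaR = 1.282 × 1.382% = 1.772%; on $2,500,000 that is $44,300.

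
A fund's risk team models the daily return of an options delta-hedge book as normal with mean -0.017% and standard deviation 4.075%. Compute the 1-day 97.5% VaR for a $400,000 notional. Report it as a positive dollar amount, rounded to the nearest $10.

$32,020

At 97.5% one-sided, z = 1.960.
VaR = −μ + z·σ = −(-0.017%) + 1.960 × 4.075% = 8.004%.
On $400,000: 0.08004 × $400,000 = $32,016.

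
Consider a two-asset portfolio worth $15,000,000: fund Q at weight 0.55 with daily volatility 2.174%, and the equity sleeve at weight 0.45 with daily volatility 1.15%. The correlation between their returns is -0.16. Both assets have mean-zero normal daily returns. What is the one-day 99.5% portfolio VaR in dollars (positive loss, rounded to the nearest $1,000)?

σ_p² = 0.55²·2.174² + 0.45²·1.15² + 2·-0.16·0.55·0.45·2.174·1.15 = 1.4995 (%²).
σ_p = √1.4995 = 1.225%.
At 99.5%, z = 2.576.
VaR = 2.576 × 1.225% = 3.156%; on $15,000,000 that is $473,400.

$473,000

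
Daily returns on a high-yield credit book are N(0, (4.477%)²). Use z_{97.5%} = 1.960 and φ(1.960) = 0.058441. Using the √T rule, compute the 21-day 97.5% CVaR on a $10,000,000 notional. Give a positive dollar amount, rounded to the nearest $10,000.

$4,800,000

σ_{21d} = 4.477% × √21 = 20.516%.
ES multiplier = φ(z)/(1−α) = 0.058441/0.025 = 2.338.
ES = 20.516% × 2.338 = 47.966%; on $10,000,000: $4,796,600.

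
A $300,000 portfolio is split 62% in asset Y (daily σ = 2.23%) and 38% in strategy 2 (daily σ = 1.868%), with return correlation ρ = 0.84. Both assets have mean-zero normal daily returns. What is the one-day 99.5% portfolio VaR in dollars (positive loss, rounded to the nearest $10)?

$15,580

σ_p² = 0.62²·2.23² + 0.38²·1.868² + 2·0.84·0.62·0.38·2.23·1.868 = 4.0642 (%²).
σ_p = √4.0642 = 2.016%.
At 99.5%, z = 2.576.
VaR = 2.576 × 2.016% = 5.193%; on $300,000 that is $15,579.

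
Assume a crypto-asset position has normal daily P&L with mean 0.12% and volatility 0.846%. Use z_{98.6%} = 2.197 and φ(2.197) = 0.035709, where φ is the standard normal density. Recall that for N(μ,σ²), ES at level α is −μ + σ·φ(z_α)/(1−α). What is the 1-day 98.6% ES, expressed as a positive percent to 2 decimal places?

2.04%

Tail multiplier: φ(z)/(1−α) = 0.035709 / 0.014 = 2.551.
ES = −(0.12%) + 0.846% × 2.551 = 2.038%.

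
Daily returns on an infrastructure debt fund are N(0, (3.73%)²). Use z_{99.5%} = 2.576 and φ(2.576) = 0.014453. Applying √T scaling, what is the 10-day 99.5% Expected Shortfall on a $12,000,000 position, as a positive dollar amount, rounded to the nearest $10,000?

σ_{10d} = 3.73% × √10 = 11.795%.
ES multiplier = φ(z)/(1−α) = 0.014453/0.005 = 2.891.
ES = 11.795% × 2.891 = 34.099%; on $12,000,000: $4,091,880.

$4,090,000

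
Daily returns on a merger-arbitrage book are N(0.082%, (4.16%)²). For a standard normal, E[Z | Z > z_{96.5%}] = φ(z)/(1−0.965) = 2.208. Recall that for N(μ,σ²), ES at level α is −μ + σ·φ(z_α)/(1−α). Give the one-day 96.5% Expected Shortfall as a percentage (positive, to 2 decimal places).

ES = −(0.082%) + 4.16% × 2.208 = 9.103%.

9.10%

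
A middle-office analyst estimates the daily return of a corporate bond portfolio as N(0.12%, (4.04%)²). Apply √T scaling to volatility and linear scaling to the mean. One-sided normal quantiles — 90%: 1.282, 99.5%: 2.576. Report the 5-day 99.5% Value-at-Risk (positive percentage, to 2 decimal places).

σ_{5d} = 4.04% × √5 = 9.034%; μ_{5d} = 5 × 0.12% = 0.600%.
VaR = −(0.600%) + 2.576 × 9.034% = 22.672%.

22.67%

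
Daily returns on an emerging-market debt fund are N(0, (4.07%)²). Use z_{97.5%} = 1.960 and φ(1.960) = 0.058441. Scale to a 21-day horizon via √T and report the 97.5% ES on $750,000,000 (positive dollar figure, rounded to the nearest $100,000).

$327,000,000

σ_{21d} = 4.07% × √21 = 18.651%.
ES multiplier = φ(z)/(1−α) = 0.058441/0.025 = 2.338.
ES = 18.651% × 2.338 = 43.606%; on $750,000,000: $327,045,000.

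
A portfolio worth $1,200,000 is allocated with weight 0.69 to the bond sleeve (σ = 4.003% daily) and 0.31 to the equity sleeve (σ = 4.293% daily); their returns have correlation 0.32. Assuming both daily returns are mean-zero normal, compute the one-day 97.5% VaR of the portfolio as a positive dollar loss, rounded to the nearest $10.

$80,630

σ_p² = 0.69²·4.003² + 0.31²·4.293² + 2·0.32·0.69·0.31·4.003·4.293 = 11.7527 (%²).
σ_p = √11.7527 = 3.428%.
At 97.5%, z = 1.960.
VaR = 1.960 × 3.428% = 6.719%; on $1,200,000 that is $80,628.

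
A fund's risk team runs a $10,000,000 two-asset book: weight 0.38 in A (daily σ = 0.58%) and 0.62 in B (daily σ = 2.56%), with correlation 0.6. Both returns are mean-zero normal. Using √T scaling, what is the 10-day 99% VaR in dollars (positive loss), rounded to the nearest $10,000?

$1,270,000

σ_p = √(0.38²·0.58² + 0.62²·2.56² + 2·0.6·0.38·0.62·0.58·2.56) = 1.728%.
σ_{10d} = 1.728% × √10 = 5.464%.
z(99%) = 2.326.
VaR = 2.326 × 5.464% = 12.709%; on $10,000,000 that is $1,270,900.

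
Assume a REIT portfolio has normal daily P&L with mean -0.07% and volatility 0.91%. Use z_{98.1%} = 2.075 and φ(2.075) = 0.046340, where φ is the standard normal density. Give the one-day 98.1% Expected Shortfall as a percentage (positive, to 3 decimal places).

Tail multiplier: φ(z)/(1−α) = 0.046340 / 0.019 = 2.439.
ES = −(-0.07%) + 0.91% × 2.439 = 2.289%.

2.289%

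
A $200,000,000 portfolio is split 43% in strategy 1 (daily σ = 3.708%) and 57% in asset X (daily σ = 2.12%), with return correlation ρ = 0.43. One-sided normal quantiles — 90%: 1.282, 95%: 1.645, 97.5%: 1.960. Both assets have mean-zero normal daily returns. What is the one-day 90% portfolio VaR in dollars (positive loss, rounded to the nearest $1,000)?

$6,100,000

σ_p² = 0.43²·3.708² + 0.57²·2.12² + 2·0.43·0.43·0.57·3.708·2.12 = 5.6594 (%²).
σ_p = √5.6594 = 2.379%.
VaR = 1.282 × 2.379% = 3.050%; on $200,000,000 that is $6,100,000.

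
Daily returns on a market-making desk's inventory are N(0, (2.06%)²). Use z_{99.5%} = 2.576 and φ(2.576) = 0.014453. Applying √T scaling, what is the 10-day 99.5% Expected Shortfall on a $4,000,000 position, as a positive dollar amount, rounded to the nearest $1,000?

$753,000

σ_{10d} = 2.06% × √10 = 6.514%.
ES multiplier = φ(z)/(1−α) = 0.014453/0.005 = 2.891.
ES = 6.514% × 2.891 = 18.832%; on $4,000,000: $753,280.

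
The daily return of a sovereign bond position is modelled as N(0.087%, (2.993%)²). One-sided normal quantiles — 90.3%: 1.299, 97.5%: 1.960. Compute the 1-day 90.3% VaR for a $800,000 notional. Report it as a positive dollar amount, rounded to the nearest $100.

VaR = −μ + z·σ = −(0.087%) + 1.299 × 2.993% = 3.801%.
On $800,000: 0.03801 × $800,000 = $30,408.

$30,400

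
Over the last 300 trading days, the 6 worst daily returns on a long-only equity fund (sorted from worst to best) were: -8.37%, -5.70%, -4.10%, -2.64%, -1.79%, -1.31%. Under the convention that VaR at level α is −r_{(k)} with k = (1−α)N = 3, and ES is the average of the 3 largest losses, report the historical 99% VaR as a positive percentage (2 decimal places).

k = 3; the 3rd lowest return is -4.10%, so VaR = 4.10%.

4.10%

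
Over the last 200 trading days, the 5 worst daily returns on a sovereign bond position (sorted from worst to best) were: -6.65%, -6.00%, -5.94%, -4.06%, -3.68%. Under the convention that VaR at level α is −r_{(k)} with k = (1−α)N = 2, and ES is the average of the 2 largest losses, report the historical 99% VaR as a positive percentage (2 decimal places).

6.00%

k = 2; the 2nd lowest return is -6.00%, so VaR = 6.00%.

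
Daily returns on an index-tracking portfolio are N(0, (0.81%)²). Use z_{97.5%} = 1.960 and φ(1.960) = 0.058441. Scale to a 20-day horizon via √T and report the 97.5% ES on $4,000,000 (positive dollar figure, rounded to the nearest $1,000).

$339,000

σ_{20d} = 0.81% × √20 = 3.622%.
ES multiplier = φ(z)/(1−α) = 0.058441/0.025 = 2.338.
ES = 3.622% × 2.338 = 8.468%; on $4,000,000: $338,720.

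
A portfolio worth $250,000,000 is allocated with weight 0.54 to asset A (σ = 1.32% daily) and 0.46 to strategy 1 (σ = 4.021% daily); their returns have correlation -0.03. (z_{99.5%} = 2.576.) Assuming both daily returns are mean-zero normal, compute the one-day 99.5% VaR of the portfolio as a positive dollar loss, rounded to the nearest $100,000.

$12,600,000

σ_p² = 0.54²·1.32² + 0.46²·4.021² + 2·-0.03·0.54·0.46·1.32·4.021 = 3.8502 (%²).
σ_p = √3.8502 = 1.962%.
VaR = 2.576 × 1.962% = 5.054%; on $250,000,000 that is $12,635,000.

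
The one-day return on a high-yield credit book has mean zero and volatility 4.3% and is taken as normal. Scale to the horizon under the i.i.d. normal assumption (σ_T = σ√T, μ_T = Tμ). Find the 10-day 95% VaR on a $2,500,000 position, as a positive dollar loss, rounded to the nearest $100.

$559,200

At 95%, z = 1.645.
σ_{10d} = 4.3% × √10 = 13.598%.
VaR = 1.645 × 13.598% = 22.369%.
On $2,500,000: 0.22369 × $2,500,000 = $559,225.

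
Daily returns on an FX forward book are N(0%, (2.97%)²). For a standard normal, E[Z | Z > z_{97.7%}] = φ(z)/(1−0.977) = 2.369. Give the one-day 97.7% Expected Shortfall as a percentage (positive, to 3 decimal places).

7.036%

ES = 2.97% × 2.369 = 7.036%.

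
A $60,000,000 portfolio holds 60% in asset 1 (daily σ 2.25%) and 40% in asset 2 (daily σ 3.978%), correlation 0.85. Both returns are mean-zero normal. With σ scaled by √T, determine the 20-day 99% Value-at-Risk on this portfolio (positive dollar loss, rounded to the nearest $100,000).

$17,700,000

σ_p = √(0.6²·2.25² + 0.4²·3.978² + 2·0.85·0.6·0.4·2.25·3.978) = 2.830%.
σ_{20d} = 2.830% × √20 = 12.656%.
z(99%) = 2.326.
VaR = 2.326 × 12.656% = 29.438%; on $60,000,000 that is $17,662,800.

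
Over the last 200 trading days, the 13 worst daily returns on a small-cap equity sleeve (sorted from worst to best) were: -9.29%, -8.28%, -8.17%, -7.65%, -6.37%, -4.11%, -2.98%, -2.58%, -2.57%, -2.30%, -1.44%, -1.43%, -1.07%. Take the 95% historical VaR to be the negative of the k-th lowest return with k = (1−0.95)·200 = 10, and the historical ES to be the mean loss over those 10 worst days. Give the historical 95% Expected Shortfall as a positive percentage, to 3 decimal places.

The 10 worst returns sum to -54.30%.
ES = −(-54.30%) / 10 = 5.43% ≈ 5.430%.

5.430%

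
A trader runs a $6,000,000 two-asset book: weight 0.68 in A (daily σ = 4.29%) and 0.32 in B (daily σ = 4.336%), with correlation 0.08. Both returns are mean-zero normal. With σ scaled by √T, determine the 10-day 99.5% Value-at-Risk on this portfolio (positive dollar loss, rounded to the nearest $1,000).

σ_p = √(0.68²·4.29² + 0.32²·4.336² + 2·0.08·0.68·0.32·4.29·4.336) = 3.329%.
σ_{10d} = 3.329% × √10 = 10.527%.
z(99.5%) = 2.576.
VaR = 2.576 × 10.527% = 27.118%; on $6,000,000 that is $1,627,080.

$1,627,000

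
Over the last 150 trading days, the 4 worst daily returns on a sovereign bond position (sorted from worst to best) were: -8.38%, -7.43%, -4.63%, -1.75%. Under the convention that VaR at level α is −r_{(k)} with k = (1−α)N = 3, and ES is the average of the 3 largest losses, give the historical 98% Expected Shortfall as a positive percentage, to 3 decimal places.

The 3 worst returns sum to -20.44%.
ES = −(-20.44%) / 3 = 6.8133…% ≈ 6.813%.

6.813%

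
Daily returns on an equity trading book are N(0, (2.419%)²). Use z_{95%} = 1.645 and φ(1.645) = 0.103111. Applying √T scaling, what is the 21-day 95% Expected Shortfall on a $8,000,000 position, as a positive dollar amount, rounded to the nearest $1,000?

$1,829,000

σ_{21d} = 2.419% × √21 = 11.085%.
ES multiplier = φ(z)/(1−α) = 0.103111/0.05 = 2.062.
ES = 11.085% × 2.062 = 22.857%; on $8,000,000: $1,828,560.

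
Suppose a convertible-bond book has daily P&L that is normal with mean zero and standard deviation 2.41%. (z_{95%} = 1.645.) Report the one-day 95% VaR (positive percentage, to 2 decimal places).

VaR = z·σ = 1.645 × 2.41% = 3.964%.

3.96%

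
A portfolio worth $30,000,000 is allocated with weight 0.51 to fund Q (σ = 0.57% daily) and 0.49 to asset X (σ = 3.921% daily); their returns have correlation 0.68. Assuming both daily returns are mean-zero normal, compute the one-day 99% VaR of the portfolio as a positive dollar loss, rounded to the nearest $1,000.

$1,486,000

σ_p² = 0.51²·0.57² + 0.49²·3.921² + 2·0.68·0.51·0.49·0.57·3.921 = 4.5354 (%²).
σ_p = √4.5354 = 2.130%.
At 99%, z = 2.326.
VaR = 2.326 × 2.130% = 4.954%; on $30,000,000 that is $1,486,200.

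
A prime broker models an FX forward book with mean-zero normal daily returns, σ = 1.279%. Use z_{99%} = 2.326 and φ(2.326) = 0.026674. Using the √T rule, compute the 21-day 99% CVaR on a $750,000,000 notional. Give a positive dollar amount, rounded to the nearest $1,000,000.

$117,000,000

σ_{21d} = 1.279% × √21 = 5.861%.
ES multiplier = φ(z)/(1−α) = 0.026674/0.01 = 2.667.
ES = 5.861% × 2.667 = 15.631%; on $750,000,000: $117,232,500.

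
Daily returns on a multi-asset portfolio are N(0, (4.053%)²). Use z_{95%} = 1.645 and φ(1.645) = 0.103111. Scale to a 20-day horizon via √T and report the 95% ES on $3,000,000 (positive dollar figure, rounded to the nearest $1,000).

σ_{20d} = 4.053% × √20 = 18.126%.
ES multiplier = φ(z)/(1−α) = 0.103111/0.05 = 2.062.
ES = 18.126% × 2.062 = 37.376%; on $3,000,000: $1,121,280.

$1,121,000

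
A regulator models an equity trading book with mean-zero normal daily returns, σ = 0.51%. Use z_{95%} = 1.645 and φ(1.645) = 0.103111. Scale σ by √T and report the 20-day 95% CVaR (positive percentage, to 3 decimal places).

4.703%

σ_{20d} = 0.51% × √20 = 2.281%.
ES multiplier = φ(z)/(1−α) = 0.103111/0.05 = 2.062.
ES = 2.281% × 2.062 = 4.703%.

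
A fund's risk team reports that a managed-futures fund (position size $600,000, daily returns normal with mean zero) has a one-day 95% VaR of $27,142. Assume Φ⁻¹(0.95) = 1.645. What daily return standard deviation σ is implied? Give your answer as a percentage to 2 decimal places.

VaR as a fraction: $27,142 / $600,000 = 4.524%.
σ = VaR / z = 4.524% / 1.645 = 2.750%.

2.75%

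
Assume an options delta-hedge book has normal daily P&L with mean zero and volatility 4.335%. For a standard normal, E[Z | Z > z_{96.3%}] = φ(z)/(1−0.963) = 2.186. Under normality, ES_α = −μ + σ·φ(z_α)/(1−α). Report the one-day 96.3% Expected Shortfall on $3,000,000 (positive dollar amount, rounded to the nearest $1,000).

ES = 4.335% × 2.186 = 9.476%.
On $3,000,000: 0.09476 × $3,000,000 = $284,280.

$284,000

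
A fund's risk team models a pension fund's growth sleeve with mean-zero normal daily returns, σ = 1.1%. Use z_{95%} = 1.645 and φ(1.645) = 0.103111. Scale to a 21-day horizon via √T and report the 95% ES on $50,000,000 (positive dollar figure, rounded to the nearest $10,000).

σ_{21d} = 1.1% × √21 = 5.041%.
ES multiplier = φ(z)/(1−α) = 0.103111/0.05 = 2.062.
ES = 5.041% × 2.062 = 10.395%; on $50,000,000: $5,197,500.

$5,200,000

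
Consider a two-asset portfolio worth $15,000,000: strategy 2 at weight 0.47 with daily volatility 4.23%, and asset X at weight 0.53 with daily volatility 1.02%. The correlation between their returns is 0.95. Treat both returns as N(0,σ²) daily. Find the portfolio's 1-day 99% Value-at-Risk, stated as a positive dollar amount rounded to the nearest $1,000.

$875,000

σ_p² = 0.47²·4.23² + 0.53²·1.02² + 2·0.95·0.47·0.53·4.23·1.02 = 6.2868 (%²).
σ_p = √6.2868 = 2.507%.
At 99%, z = 2.326.
VaR = 2.326 × 2.507% = 5.831%; on $15,000,000 that is $874,650.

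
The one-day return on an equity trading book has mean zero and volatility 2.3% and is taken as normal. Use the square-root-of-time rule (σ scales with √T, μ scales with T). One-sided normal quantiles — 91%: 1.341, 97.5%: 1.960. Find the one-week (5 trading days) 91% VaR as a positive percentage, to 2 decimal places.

σ_{5d} = 2.3% × √5 = 5.143%.
VaR = 1.341 × 5.143% = 6.897%.

6.90%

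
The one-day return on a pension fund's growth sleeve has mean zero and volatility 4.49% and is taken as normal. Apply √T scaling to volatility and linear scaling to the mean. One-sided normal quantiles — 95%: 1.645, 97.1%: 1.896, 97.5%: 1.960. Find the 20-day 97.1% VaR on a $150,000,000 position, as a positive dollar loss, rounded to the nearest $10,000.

$57,110,000

σ_{20d} = 4.49% × √20 = 20.080%.
VaR = 1.896 × 20.080% = 38.072%.
On $150,000,000: 0.38072 × $150,000,000 = $57,108,000.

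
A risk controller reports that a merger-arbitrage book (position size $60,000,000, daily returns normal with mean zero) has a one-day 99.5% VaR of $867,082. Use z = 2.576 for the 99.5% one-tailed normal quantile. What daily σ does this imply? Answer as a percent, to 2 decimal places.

VaR as a fraction: $867,082 / $60,000,000 = 1.445%.
σ = VaR / z = 1.445% / 2.576 = 0.561%.

0.56%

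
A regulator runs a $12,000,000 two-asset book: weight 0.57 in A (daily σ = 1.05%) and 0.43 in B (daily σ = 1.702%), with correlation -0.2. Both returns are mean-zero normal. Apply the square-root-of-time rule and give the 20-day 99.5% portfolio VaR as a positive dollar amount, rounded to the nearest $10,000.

$1,170,000

σ_p = √(0.57²·1.05² + 0.43²·1.702² + 2·-0.2·0.57·0.43·1.05·1.702) = 0.848%.
σ_{20d} = 0.848% × √20 = 3.792%.
z(99.5%) = 2.576.
VaR = 2.576 × 3.792% = 9.768%; on $12,000,000 that is $1,172,160.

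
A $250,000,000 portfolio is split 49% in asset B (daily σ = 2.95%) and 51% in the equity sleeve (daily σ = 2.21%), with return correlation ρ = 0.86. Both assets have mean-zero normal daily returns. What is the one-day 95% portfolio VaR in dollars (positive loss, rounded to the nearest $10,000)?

σ_p² = 0.49²·2.95² + 0.51²·2.21² + 2·0.86·0.49·0.51·2.95·2.21 = 6.1621 (%²).
σ_p = √6.1621 = 2.482%.
At 95%, z = 1.645.
VaR = 1.645 × 2.482% = 4.083%; on $250,000,000 that is $10,207,500.

$10,210,000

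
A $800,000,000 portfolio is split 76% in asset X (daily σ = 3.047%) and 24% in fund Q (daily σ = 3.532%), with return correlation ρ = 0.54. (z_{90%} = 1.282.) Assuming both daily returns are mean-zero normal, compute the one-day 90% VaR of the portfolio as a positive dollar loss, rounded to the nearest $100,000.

$29,400,000

σ_p² = 0.76²·3.047² + 0.24²·3.532² + 2·0.54·0.76·0.24·3.047·3.532 = 8.2011 (%²).
σ_p = √8.2011 = 2.864%.
VaR = 1.282 × 2.864% = 3.672%; on $800,000,000 that is $29,376,000.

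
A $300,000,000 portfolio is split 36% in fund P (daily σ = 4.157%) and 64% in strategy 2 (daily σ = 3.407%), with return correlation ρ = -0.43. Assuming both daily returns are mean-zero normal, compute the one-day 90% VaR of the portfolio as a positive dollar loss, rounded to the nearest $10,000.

σ_p² = 0.36²·4.157² + 0.64²·3.407² + 2·-0.43·0.36·0.64·4.157·3.407 = 4.1878 (%²).
σ_p = √4.1878 = 2.046%.
At 90%, z = 1.282.
VaR = 1.282 × 2.046% = 2.623%; on $300,000,000 that is $7,869,000.

$7,870,000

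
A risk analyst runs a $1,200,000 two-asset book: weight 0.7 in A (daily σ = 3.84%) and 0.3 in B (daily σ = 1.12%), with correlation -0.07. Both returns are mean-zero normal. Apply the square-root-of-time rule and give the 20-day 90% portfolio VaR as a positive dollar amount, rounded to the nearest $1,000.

$185,000

σ_p = √(0.7²·3.84² + 0.3²·1.12² + 2·-0.07·0.7·0.3·3.84·1.12) = 2.685%.
σ_{20d} = 2.685% × √20 = 12.008%.
z(90%) = 1.282.
VaR = 1.282 × 12.008% = 15.394%; on $1,200,000 that is $184,728.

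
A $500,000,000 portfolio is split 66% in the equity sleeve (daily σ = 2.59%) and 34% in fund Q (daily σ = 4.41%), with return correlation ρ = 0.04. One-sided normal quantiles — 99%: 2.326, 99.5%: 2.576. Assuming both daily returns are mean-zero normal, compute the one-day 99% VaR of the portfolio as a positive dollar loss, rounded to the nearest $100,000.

σ_p² = 0.66²·2.59² + 0.34²·4.41² + 2·0.04·0.66·0.34·2.59·4.41 = 5.3753 (%²).
σ_p = √5.3753 = 2.318%.
VaR = 2.326 × 2.318% = 5.392%; on $500,000,000 that is $26,960,000.

$27,000,000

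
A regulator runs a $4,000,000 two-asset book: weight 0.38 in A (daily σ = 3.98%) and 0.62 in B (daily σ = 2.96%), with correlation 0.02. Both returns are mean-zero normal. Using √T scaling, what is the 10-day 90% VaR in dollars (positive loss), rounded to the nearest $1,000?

σ_p = √(0.38²·3.98² + 0.62²·2.96² + 2·0.02·0.38·0.62·3.98·2.96) = 2.401%.
σ_{10d} = 2.401% × √10 = 7.593%.
z(90%) = 1.282.
VaR = 1.282 × 7.593% = 9.734%; on $4,000,000 that is $389,360.

$389,000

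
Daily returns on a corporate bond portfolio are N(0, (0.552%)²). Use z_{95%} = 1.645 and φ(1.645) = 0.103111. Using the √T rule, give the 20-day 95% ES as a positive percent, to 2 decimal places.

5.09%

σ_{20d} = 0.552% × √20 = 2.469%.
ES multiplier = φ(z)/(1−α) = 0.103111/0.05 = 2.062.
ES = 2.469% × 2.062 = 5.091%.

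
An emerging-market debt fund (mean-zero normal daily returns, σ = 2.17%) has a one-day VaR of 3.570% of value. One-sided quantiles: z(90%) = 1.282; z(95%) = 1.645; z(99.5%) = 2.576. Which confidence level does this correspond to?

95%

Implied z = VaR/σ = 3.570 / 2.17 = 1.645.
This matches z(95%) = 1.645.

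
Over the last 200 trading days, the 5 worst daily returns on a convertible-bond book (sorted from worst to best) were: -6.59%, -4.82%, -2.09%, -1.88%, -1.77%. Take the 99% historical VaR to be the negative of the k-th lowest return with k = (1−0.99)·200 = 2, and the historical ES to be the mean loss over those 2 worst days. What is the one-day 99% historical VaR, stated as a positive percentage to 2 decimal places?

4.82%

k = 2; the 2nd lowest return is -4.82%, so VaR = 4.82%.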